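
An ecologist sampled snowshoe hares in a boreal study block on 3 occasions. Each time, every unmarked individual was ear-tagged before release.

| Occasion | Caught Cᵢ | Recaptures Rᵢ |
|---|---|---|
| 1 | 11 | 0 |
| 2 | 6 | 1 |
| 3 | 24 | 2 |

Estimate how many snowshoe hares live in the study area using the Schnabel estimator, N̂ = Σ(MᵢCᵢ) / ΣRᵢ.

Marked at large before each occasion: Mᵢ = Σⱼ<ᵢ (Cⱼ − Rⱼ) → M1=0, M2=11, M3=16
Σ MᵢCᵢ = 0·11 + 11·6 + 16·24 = 0 + 66 + 384 = 450
Σ Rᵢ = 0 + 1 + 2 = 3
N̂ = 450 / 3 = 150

N = 150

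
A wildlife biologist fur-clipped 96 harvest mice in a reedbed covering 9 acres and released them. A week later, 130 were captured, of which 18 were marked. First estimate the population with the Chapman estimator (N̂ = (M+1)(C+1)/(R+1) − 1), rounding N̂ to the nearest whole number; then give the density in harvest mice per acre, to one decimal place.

density ≈ 74.2 harvest mice per acre

N̂ = 97·131/19 − 1 = 12707/19 − 1 ≈ 667.8 → 668
Density = N̂ / area = 668 / 9 ≈ 74.22 → 74.2 per acre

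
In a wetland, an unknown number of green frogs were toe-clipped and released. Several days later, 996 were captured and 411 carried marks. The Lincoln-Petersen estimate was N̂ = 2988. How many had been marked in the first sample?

M = 1233

From N = M·C/R: M = N·R / C = 2988·411 / 996 = 1228068 / 996 = 1233.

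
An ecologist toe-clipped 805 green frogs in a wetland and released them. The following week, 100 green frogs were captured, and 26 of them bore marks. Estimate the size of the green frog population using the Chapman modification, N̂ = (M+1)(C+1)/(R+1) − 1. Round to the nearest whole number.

N̂ = (805+1)(100+1)/(26+1) − 1 = 806·101/27 − 1
= 81406/27 − 1 ≈ 3015.0 − 1 ≈ 3014.0 → 3014

N ≈ 3014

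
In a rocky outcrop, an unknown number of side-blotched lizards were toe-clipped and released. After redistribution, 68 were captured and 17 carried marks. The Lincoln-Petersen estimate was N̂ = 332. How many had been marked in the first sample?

From N = M·C/R: M = N·R / C = 332·17 / 68 = 5644 / 68 = 83.

M = 83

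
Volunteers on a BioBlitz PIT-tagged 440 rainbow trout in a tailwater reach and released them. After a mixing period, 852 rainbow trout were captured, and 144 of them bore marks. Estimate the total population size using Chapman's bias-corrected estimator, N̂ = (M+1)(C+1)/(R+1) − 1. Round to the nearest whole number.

N ≈ 2593

N̂ = (440+1)(852+1)/(144+1) − 1 = 441·853/145 − 1
= 376173/145 − 1 ≈ 2594.3 − 1 ≈ 2593.3 → 2593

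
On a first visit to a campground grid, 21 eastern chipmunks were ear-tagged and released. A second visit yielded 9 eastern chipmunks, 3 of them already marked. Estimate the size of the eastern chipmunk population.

Lincoln-Petersen assumes M/N = R/C, so N = M·C / R.
N = (21 × 9) / 3 = 189 / 3 = 63

N = 63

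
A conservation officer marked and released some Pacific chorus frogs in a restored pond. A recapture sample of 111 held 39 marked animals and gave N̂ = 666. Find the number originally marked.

From N = M·C/R: M = N·R / C = 666·39 / 111 = 25974 / 111 = 234.

M = 234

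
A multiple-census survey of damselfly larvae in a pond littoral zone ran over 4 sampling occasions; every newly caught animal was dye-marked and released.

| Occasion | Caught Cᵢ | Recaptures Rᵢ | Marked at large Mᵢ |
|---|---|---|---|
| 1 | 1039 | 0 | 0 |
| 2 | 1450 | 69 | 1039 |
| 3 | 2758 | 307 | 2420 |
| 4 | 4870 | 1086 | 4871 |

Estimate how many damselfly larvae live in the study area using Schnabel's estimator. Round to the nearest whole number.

Σ MᵢCᵢ = 0·1039 + 1039·1450 + 2420·2758 + 4871·4870 = 0 + 1506550 + 6674360 + 23721770 = 31902680
Σ Rᵢ = 0 + 69 + 307 + 1086 = 1462
N̂ = 31902680 / 1462 ≈ 21821.3 → 21821

N ≈ 21,821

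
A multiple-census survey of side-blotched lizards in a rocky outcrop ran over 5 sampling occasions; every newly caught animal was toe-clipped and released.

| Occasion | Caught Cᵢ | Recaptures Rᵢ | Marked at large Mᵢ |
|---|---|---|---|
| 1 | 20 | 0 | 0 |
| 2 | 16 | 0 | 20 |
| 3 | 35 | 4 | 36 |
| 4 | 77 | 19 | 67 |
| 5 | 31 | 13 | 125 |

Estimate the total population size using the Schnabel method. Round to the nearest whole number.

N ≈ 295

Σ MᵢCᵢ = 0·20 + 20·16 + 36·35 + 67·77 + 125·31 = 0 + 320 + 1260 + 5159 + 3875 = 10614
Σ Rᵢ = 0 + 0 + 4 + 19 + 13 = 36
N̂ = 10614 / 36 ≈ 294.8 → 295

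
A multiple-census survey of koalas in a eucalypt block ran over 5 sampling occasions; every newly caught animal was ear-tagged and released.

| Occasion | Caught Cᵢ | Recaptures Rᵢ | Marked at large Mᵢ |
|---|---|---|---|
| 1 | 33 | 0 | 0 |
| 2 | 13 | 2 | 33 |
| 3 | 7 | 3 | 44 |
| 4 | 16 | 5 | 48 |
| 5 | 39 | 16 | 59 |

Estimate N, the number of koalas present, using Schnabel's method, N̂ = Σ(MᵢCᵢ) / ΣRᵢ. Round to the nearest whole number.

N ≈ 146

Σ MᵢCᵢ = 0·33 + 33·13 + 44·7 + 48·16 + 59·39 = 0 + 429 + 308 + 768 + 2301 = 3806
Σ Rᵢ = 0 + 2 + 3 + 5 + 16 = 26
N̂ = 3806 / 26 ≈ 146.4 → 146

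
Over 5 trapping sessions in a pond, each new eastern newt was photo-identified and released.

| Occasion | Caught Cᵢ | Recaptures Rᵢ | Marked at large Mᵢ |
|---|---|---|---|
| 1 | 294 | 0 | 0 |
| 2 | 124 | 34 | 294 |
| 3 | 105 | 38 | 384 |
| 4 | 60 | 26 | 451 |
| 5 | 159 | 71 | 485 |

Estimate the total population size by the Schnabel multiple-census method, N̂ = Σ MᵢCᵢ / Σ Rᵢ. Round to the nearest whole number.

N ≈ 1071

Σ MᵢCᵢ = 0·294 + 294·124 + 384·105 + 451·60 + 485·159 = 0 + 36456 + 40320 + 27060 + 77115 = 180951
Σ Rᵢ = 0 + 34 + 38 + 26 + 71 = 169
N̂ = 180951 / 169 ≈ 1070.7 → 1071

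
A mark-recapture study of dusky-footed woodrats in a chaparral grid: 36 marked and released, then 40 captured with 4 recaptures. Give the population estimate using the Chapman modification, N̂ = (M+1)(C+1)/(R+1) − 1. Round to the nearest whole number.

N̂ = (36+1)(40+1)/(4+1) − 1 = 37·41/5 − 1
= 1517/5 − 1 ≈ 303.4 − 1 ≈ 302.4 → 302

N ≈ 302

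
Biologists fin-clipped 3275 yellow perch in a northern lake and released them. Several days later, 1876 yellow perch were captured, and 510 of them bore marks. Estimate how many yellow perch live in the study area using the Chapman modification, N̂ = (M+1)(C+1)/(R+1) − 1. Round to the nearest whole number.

N̂ = (3275+1)(1876+1)/(510+1) − 1 = 3276·1877/511 − 1
= 6149052/511 − 1 ≈ 12033.4 − 1 ≈ 12032.4 → 12032

N ≈ 12,032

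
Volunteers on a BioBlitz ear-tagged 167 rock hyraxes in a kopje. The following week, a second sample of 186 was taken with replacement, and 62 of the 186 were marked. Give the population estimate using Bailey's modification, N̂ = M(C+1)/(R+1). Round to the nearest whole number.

N̂ = 167·(186+1)/(62+1) = 167·187/63 = 31229/63 ≈ 495.7 → 496

N ≈ 496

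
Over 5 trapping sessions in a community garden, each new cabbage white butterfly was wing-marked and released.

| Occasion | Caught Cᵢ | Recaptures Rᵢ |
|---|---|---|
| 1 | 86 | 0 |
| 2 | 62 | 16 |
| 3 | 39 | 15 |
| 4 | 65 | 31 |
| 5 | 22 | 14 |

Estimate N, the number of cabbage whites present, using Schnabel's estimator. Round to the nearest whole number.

N ≈ 326

Marked at large before each occasion: Mᵢ = Σⱼ<ᵢ (Cⱼ − Rⱼ) → M1=0, M2=86, M3=132, M4=156, M5=190
Σ MᵢCᵢ = 0·86 + 86·62 + 132·39 + 156·65 + 190·22 = 0 + 5332 + 5148 + 10140 + 4180 = 24800
Σ Rᵢ = 0 + 16 + 15 + 31 + 14 = 76
N̂ = 24800 / 76 ≈ 326.3 → 326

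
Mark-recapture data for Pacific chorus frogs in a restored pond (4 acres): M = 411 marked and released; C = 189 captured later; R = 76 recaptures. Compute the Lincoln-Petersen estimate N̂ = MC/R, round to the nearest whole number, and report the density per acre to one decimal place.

N̂ = 411·189/76 = 77679/76 ≈ 1022.1 → 1022
Density = N̂ / area = 1022 / 4 ≈ 255.50 → 255.5 per acre

density ≈ 255.5 Pacific chorus frogs per acre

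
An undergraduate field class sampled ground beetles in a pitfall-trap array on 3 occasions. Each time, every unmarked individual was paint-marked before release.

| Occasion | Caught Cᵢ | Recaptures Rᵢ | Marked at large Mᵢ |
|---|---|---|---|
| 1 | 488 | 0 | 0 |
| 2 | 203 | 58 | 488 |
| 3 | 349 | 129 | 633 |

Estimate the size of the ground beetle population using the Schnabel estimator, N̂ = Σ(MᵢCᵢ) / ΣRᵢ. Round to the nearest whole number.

Σ MᵢCᵢ = 0·488 + 488·203 + 633·349 = 0 + 99064 + 220917 = 319981
Σ Rᵢ = 0 + 58 + 129 = 187
N̂ = 319981 / 187 ≈ 1711.1 → 1711

N ≈ 1711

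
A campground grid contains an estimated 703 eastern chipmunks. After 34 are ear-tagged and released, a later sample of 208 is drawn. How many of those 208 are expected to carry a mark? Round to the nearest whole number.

expected recaptures ≈ 10

Expected recaptures E[R] = M·C / N.
E[R] = 34 × 208 / 703 = 7072 / 703 ≈ 10.1 → 10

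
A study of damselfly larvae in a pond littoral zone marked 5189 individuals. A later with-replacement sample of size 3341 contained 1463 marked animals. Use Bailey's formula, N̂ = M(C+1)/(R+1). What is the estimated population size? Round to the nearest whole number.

N̂ = 5189·(3341+1)/(1463+1) = 5189·3342/1464 = 17341638/1464 ≈ 11845.4 → 11845

N ≈ 11,845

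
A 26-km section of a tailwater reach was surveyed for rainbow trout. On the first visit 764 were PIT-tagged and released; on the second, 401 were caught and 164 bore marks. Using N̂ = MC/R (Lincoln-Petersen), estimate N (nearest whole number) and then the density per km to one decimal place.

density ≈ 71.8 rainbow trout per km

N̂ = 764·401/164 = 306364/164 ≈ 1868.1 → 1868
Density = N̂ / area = 1868 / 26 ≈ 71.846 → 71.8 per km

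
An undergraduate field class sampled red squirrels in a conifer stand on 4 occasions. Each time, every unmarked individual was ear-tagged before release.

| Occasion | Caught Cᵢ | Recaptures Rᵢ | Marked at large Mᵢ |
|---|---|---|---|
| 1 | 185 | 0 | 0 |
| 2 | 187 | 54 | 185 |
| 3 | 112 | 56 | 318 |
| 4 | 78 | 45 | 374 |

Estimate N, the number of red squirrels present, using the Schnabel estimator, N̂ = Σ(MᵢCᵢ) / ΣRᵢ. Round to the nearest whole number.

Σ MᵢCᵢ = 0·185 + 185·187 + 318·112 + 374·78 = 0 + 34595 + 35616 + 29172 = 99383
Σ Rᵢ = 0 + 54 + 56 + 45 = 155
N̂ = 99383 / 155 ≈ 641.2 → 641

N ≈ 641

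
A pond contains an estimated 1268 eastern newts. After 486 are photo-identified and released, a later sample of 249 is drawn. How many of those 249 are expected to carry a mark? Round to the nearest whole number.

Expected recaptures E[R] = M·C / N.
E[R] = 486 × 249 / 1268 = 121014 / 1268 ≈ 95.4 → 95

expected recaptures ≈ 95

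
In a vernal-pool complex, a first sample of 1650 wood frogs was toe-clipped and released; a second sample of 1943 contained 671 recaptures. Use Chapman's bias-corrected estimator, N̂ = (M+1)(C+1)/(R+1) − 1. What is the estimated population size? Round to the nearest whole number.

N ≈ 4775

N̂ = (1650+1)(1943+1)/(671+1) − 1 = 1651·1944/672 − 1
= 3209544/672 − 1 ≈ 4776.1 − 1 ≈ 4775.1 → 4775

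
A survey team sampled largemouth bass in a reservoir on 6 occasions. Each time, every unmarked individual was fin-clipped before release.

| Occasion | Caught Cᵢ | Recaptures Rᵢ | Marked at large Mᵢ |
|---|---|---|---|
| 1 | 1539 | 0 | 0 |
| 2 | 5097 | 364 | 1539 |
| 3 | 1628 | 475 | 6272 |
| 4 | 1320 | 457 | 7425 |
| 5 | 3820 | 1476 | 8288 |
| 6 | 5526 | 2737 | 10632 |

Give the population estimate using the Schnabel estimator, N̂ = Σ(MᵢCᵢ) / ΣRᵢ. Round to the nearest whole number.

N ≈ 21,468

Σ MᵢCᵢ = 0·1539 + 1539·5097 + 6272·1628 + 7425·1320 + 8288·3820 + 10632·5526 = 0 + 7844283 + 10210816 + 9801000 + 31660160 + 58752432 = 118268691
Σ Rᵢ = 0 + 364 + 475 + 457 + 1476 + 2737 = 5509
N̂ = 118268691 / 5509 ≈ 21468.3 → 21468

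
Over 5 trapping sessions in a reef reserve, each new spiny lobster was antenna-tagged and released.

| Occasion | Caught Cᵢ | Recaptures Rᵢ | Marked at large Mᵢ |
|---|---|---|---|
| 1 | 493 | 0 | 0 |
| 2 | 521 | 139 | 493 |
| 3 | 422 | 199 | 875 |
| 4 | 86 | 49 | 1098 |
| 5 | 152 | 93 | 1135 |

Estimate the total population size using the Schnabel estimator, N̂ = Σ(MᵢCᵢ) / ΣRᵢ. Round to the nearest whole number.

Σ MᵢCᵢ = 0·493 + 493·521 + 875·422 + 1098·86 + 1135·152 = 0 + 256853 + 369250 + 94428 + 172520 = 893051
Σ Rᵢ = 0 + 139 + 199 + 49 + 93 = 480
N̂ = 893051 / 480 ≈ 1860.5 → 1861

N ≈ 1861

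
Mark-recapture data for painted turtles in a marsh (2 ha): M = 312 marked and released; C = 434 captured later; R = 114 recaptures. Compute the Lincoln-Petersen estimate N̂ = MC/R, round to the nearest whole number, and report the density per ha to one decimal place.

density ≈ 594.0 painted turtles per ha

N̂ = 312·434/114 = 135408/114 ≈ 1187.8 → 1188
Density = N̂ / area = 1188 / 2 = 594.0 per ha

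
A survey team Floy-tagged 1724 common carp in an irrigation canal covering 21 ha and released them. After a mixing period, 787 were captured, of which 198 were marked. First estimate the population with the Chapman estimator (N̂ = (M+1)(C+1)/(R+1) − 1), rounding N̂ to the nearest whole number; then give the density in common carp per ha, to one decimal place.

N̂ = 1725·788/199 − 1 = 1359300/199 − 1 ≈ 6829.7 → 6830
Density = N̂ / area = 6830 / 21 ≈ 325.24 → 325.2 per ha

density ≈ 325.2 common carp per ha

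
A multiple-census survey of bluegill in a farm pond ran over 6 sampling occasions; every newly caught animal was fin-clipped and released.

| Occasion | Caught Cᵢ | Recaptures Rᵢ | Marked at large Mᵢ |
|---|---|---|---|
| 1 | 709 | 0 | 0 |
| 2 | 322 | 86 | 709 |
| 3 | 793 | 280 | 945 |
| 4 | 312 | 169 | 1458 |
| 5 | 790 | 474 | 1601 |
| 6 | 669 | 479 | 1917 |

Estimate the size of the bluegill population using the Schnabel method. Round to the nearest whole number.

N ≈ 2675

Σ MᵢCᵢ = 0·709 + 709·322 + 945·793 + 1458·312 + 1601·790 + 1917·669 = 0 + 228298 + 749385 + 454896 + 1264790 + 1282473 = 3979842
Σ Rᵢ = 0 + 86 + 280 + 169 + 474 + 479 = 1488
N̂ = 3979842 / 1488 ≈ 2674.6 → 2675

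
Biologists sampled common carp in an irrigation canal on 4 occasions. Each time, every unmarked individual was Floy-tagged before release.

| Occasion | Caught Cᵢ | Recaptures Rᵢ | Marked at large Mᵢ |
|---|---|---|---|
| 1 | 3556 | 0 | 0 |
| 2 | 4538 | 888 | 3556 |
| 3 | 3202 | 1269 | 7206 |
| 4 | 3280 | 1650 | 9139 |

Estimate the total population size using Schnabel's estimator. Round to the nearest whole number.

N ≈ 18,174

Σ MᵢCᵢ = 0·3556 + 3556·4538 + 7206·3202 + 9139·3280 = 0 + 16137128 + 23073612 + 29975920 = 69186660
Σ Rᵢ = 0 + 888 + 1269 + 1650 = 3807
N̂ = 69186660 / 3807 ≈ 18173.5 → 18174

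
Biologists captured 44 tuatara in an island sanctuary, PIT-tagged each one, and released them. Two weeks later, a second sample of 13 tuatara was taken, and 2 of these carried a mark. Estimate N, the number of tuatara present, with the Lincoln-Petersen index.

The marked fraction in the recapture sample should equal the marked fraction in the population: 2/13 = 44/N.
N = (44 × 13) / 2 = 572 / 2 = 286

N = 286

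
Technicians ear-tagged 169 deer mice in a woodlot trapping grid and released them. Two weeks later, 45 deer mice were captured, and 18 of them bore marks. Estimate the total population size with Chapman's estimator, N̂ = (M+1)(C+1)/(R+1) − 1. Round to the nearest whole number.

N̂ = (169+1)(45+1)/(18+1) − 1 = 170·46/19 − 1
= 7820/19 − 1 ≈ 411.6 − 1 ≈ 410.6 → 411

N ≈ 411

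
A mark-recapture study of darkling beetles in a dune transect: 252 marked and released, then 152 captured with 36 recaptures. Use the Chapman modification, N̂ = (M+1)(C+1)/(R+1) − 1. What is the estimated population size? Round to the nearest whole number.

N̂ = (252+1)(152+1)/(36+1) − 1 = 253·153/37 − 1
= 38709/37 − 1 ≈ 1046.2 − 1 ≈ 1045.2 → 1045

N ≈ 1045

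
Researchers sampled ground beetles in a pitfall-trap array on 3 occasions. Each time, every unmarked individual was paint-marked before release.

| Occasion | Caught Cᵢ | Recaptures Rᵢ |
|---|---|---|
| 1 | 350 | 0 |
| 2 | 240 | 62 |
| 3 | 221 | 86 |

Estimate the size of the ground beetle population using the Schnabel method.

N = 1356

Marked at large before each occasion: Mᵢ = Σⱼ<ᵢ (Cⱼ − Rⱼ) → M1=0, M2=350, M3=528
Σ MᵢCᵢ = 0·350 + 350·240 + 528·221 = 0 + 84000 + 116688 = 200688
Σ Rᵢ = 0 + 62 + 86 = 148
N̂ = 200688 / 148 = 1356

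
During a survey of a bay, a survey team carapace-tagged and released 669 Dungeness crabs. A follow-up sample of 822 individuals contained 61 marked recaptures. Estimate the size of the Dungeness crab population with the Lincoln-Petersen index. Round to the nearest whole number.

N ≈ 9015

If marked individuals mix randomly, R/C ≈ M/N, giving N ≈ M·C/R.
N = (669 × 822) / 61 = 549918 / 61 ≈ 9015.0 → 9015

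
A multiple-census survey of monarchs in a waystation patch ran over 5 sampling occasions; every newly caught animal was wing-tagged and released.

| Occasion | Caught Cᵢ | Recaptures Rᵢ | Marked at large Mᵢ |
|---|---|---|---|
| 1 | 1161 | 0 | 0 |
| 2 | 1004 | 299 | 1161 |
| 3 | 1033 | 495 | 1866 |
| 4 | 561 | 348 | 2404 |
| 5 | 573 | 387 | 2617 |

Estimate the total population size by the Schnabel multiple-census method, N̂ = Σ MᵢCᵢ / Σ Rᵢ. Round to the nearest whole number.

Σ MᵢCᵢ = 0·1161 + 1161·1004 + 1866·1033 + 2404·561 + 2617·573 = 0 + 1165644 + 1927578 + 1348644 + 1499541 = 5941407
Σ Rᵢ = 0 + 299 + 495 + 348 + 387 = 1529
N̂ = 5941407 / 1529 ≈ 3885.8 → 3886

N ≈ 3886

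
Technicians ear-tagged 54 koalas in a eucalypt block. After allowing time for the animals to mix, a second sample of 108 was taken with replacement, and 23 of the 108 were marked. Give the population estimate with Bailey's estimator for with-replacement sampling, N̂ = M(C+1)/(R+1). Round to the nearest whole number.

N̂ = 54·(108+1)/(23+1) = 54·109/24 = 5886/24 ≈ 245.2 → 245

N ≈ 245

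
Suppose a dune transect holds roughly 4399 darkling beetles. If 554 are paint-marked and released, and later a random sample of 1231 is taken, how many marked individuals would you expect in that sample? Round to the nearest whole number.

The marked fraction of the population is 554/4399, so in a sample of 1231 expect C·(M/N) marked.
E[R] = 554 × 1231 / 4399 = 681974 / 4399 ≈ 155.0 → 155

expected recaptures ≈ 155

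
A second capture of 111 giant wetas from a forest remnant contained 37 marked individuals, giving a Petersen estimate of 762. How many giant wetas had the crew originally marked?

M = 254

From N = M·C/R: M = N·R / C = 762·37 / 111 = 28194 / 111 = 254.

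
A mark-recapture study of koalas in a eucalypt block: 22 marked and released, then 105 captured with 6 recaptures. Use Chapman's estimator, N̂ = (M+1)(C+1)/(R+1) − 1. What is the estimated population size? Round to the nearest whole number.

N ≈ 347

N̂ = (22+1)(105+1)/(6+1) − 1 = 23·106/7 − 1
= 2438/7 − 1 ≈ 348.3 − 1 ≈ 347.3 → 347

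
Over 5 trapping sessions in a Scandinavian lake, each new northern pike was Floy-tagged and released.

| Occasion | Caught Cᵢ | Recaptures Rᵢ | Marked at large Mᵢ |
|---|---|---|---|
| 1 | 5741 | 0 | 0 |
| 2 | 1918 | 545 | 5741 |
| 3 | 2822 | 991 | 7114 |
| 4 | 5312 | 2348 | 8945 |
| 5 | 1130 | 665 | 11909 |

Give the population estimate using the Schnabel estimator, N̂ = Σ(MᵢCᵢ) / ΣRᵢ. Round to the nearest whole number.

Σ MᵢCᵢ = 0·5741 + 5741·1918 + 7114·2822 + 8945·5312 + 11909·1130 = 0 + 11011238 + 20075708 + 47515840 + 13457170 = 92059956
Σ Rᵢ = 0 + 545 + 991 + 2348 + 665 = 4549
N̂ = 92059956 / 4549 ≈ 20237.4 → 20237

N ≈ 20,237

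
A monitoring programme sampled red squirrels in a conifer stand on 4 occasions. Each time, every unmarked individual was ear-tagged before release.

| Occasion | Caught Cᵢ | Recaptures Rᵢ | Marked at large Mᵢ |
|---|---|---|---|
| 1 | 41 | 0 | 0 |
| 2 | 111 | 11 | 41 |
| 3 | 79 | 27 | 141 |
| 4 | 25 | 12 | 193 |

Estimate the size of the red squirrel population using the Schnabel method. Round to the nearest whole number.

Σ MᵢCᵢ = 0·41 + 41·111 + 141·79 + 193·25 = 0 + 4551 + 11139 + 4825 = 20515
Σ Rᵢ = 0 + 11 + 27 + 12 = 50
N̂ = 20515 / 50 ≈ 410.3 → 410

N ≈ 410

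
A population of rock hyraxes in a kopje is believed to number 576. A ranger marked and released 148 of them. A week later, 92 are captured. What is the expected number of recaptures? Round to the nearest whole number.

The marked fraction of the population is 148/576, so in a sample of 92 expect C·(M/N) marked.
E[R] = 148 × 92 / 576 = 13616 / 576 ≈ 23.6 → 24

expected recaptures ≈ 24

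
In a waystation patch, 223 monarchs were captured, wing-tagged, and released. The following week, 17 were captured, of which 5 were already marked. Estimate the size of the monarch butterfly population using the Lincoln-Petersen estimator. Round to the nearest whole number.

N ≈ 758

N = (223 × 17) / 5 = 3791 / 5 ≈ 758.2 → 758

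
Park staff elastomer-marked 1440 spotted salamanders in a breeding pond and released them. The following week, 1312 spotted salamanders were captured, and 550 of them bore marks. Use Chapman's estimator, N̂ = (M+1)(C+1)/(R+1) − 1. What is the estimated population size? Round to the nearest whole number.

N̂ = (1440+1)(1312+1)/(550+1) − 1 = 1441·1313/551 − 1
= 1892033/551 − 1 ≈ 3433.8 − 1 ≈ 3432.8 → 3433

N ≈ 3433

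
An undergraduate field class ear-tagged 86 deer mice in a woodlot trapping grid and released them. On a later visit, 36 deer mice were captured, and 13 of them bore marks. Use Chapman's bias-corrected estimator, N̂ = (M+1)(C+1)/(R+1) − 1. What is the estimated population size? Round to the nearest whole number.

N ≈ 229

N̂ = (86+1)(36+1)/(13+1) − 1 = 87·37/14 − 1
= 3219/14 − 1 ≈ 229.9 − 1 ≈ 228.9 → 229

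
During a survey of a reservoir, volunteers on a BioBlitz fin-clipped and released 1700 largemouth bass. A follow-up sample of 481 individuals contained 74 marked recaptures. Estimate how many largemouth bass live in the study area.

N = 11,050

N = (1700 × 481) / 74 = 817700 / 74 = 11050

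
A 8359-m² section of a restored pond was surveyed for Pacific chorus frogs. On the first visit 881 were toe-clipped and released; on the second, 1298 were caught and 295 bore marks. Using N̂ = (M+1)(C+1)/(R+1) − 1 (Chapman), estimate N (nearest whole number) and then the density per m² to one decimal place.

N̂ = 882·1299/296 − 1 = 1145718/296 − 1 ≈ 3869.7 → 3870
Density = N̂ / area = 3870 / 8359 ≈ 0.46 → 0.5 per m²

density ≈ 0.5 Pacific chorus frogs per m²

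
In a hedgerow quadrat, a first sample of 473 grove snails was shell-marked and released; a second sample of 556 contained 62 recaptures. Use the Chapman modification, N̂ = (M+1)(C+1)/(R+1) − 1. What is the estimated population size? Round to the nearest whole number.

N̂ = (473+1)(556+1)/(62+1) − 1 = 474·557/63 − 1
= 264018/63 − 1 ≈ 4190.8 − 1 ≈ 4189.8 → 4190

N ≈ 4190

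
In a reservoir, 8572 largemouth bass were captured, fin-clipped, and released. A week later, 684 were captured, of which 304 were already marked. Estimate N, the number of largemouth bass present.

N = 19,287

The marked fraction in the recapture sample should equal the marked fraction in the population: 304/684 = 8572/N.
N = (8572 × 684) / 304 = 5863248 / 304 = 19287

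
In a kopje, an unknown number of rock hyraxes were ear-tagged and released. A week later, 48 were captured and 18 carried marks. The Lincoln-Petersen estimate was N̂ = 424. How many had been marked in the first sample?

From N = M·C/R: M = N·R / C = 424·18 / 48 = 7632 / 48 = 159.

M = 159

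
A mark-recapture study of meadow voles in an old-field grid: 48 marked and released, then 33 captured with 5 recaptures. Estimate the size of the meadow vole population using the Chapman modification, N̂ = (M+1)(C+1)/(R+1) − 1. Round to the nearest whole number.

N̂ = (48+1)(33+1)/(5+1) − 1 = 49·34/6 − 1
= 1666/6 − 1 ≈ 277.7 − 1 ≈ 276.7 → 277

N ≈ 277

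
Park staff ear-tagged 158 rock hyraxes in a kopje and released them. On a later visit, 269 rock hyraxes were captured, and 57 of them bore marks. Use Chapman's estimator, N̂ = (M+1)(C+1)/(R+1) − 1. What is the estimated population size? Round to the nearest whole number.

N ≈ 739

N̂ = (158+1)(269+1)/(57+1) − 1 = 159·270/58 − 1
= 42930/58 − 1 ≈ 740.2 − 1 ≈ 739.2 → 739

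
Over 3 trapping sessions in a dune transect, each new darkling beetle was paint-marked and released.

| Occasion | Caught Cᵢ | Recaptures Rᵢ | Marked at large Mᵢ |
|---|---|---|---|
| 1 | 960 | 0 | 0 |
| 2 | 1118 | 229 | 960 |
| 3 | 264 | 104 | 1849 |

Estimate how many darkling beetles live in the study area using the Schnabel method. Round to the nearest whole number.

Σ MᵢCᵢ = 0·960 + 960·1118 + 1849·264 = 0 + 1073280 + 488136 = 1561416
Σ Rᵢ = 0 + 229 + 104 = 333
N̂ = 1561416 / 333 ≈ 4688.9 → 4689

N ≈ 4689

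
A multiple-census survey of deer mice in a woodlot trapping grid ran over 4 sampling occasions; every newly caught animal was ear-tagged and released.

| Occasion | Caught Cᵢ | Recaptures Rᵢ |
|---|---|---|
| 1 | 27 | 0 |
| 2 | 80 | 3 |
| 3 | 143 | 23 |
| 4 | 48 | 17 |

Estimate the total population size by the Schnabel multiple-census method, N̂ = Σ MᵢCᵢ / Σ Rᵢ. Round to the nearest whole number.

N ≈ 646

Marked at large before each occasion: Mᵢ = Σⱼ<ᵢ (Cⱼ − Rⱼ) → M1=0, M2=27, M3=104, M4=224
Σ MᵢCᵢ = 0·27 + 27·80 + 104·143 + 224·48 = 0 + 2160 + 14872 + 10752 = 27784
Σ Rᵢ = 0 + 3 + 23 + 17 = 43
N̂ = 27784 / 43 ≈ 646.1 → 646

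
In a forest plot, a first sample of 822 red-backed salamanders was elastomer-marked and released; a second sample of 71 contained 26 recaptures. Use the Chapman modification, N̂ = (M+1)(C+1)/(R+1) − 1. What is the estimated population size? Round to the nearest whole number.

N ≈ 2194

N̂ = (822+1)(71+1)/(26+1) − 1 = 823·72/27 − 1
= 59256/27 − 1 ≈ 2194.7 − 1 ≈ 2193.7 → 2194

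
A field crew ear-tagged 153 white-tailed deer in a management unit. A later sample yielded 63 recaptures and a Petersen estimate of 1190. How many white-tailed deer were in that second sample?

From N = M·C/R: C = N·R / M = 1190·63 / 153 = 74970 / 153 = 490.

C = 490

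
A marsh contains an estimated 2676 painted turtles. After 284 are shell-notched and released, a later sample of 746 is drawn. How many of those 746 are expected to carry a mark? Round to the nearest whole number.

expected recaptures ≈ 79

The marked fraction of the population is 284/2676, so in a sample of 746 expect C·(M/N) marked.
E[R] = 284 × 746 / 2676 = 211864 / 2676 ≈ 79.2 → 79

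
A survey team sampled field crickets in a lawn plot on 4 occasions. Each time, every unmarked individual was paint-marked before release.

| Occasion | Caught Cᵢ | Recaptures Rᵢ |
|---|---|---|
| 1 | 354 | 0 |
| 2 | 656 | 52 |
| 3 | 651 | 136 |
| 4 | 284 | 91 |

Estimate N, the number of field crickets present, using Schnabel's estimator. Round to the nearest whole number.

N ≈ 4567

Marked at large before each occasion: Mᵢ = Σⱼ<ᵢ (Cⱼ − Rⱼ) → M1=0, M2=354, M3=958, M4=1473
Σ MᵢCᵢ = 0·354 + 354·656 + 958·651 + 1473·284 = 0 + 232224 + 623658 + 418332 = 1274214
Σ Rᵢ = 0 + 52 + 136 + 91 = 279
N̂ = 1274214 / 279 ≈ 4567.1 → 4567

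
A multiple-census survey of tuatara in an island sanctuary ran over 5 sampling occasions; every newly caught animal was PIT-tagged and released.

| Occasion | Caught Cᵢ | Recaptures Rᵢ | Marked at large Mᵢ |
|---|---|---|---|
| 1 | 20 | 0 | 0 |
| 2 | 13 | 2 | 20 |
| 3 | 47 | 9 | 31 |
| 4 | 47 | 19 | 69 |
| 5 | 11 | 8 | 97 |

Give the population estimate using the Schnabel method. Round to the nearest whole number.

Σ MᵢCᵢ = 0·20 + 20·13 + 31·47 + 69·47 + 97·11 = 0 + 260 + 1457 + 3243 + 1067 = 6027
Σ Rᵢ = 0 + 2 + 9 + 19 + 8 = 38
N̂ = 6027 / 38 ≈ 158.6 → 159

N ≈ 159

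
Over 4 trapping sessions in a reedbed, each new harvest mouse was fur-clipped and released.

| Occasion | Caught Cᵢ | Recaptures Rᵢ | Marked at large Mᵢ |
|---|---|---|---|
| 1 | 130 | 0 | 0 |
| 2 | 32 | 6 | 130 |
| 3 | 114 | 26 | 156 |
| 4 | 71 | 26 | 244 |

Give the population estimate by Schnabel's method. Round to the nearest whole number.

N ≈ 677

Σ MᵢCᵢ = 0·130 + 130·32 + 156·114 + 244·71 = 0 + 4160 + 17784 + 17324 = 39268
Σ Rᵢ = 0 + 6 + 26 + 26 = 58
N̂ = 39268 / 58 ≈ 677.0 → 677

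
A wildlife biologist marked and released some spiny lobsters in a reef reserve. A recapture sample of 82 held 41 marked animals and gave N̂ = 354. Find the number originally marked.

M = 177

From N = M·C/R: M = N·R / C = 354·41 / 82 = 14514 / 82 = 177.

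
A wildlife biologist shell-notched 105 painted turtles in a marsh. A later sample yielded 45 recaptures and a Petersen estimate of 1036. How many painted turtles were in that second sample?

C = 444

From N = M·C/R: C = N·R / M = 1036·45 / 105 = 46620 / 105 = 444.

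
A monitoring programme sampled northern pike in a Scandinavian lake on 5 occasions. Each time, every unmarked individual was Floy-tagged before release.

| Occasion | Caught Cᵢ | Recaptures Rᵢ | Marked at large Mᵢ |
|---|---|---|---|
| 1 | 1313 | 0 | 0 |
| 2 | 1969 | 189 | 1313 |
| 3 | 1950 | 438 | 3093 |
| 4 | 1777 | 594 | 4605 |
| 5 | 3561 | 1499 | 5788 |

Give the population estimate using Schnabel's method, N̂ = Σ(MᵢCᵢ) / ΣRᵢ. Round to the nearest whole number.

Σ MᵢCᵢ = 0·1313 + 1313·1969 + 3093·1950 + 4605·1777 + 5788·3561 = 0 + 2585297 + 6031350 + 8183085 + 20611068 = 37410800
Σ Rᵢ = 0 + 189 + 438 + 594 + 1499 = 2720
N̂ = 37410800 / 2720 ≈ 13754.0 → 13754

N ≈ 13,754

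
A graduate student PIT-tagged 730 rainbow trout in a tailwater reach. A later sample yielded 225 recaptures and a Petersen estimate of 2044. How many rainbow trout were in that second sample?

From N = M·C/R: C = N·R / M = 2044·225 / 730 = 459900 / 730 = 630.

C = 630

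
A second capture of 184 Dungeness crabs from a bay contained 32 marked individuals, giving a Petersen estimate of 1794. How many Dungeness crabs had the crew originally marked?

M = 312

From N = M·C/R: M = N·R / C = 1794·32 / 184 = 57408 / 184 = 312.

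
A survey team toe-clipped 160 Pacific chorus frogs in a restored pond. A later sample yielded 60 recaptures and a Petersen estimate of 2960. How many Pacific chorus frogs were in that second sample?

C = 1110

From N = M·C/R: C = N·R / M = 2960·60 / 160 = 177600 / 160 = 1110.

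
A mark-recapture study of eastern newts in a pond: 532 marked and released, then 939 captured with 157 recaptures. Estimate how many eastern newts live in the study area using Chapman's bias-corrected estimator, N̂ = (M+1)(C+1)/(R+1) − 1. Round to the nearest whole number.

N̂ = (532+1)(939+1)/(157+1) − 1 = 533·940/158 − 1
= 501020/158 − 1 ≈ 3171.0 − 1 ≈ 3170.0 → 3170

N ≈ 3170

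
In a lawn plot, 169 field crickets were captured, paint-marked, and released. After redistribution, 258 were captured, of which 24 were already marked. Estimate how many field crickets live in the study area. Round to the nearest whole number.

Lincoln-Petersen assumes M/N = R/C, so N = M·C / R.
N = (169 × 258) / 24 = 43602 / 24 ≈ 1816.8 → 1817

N ≈ 1817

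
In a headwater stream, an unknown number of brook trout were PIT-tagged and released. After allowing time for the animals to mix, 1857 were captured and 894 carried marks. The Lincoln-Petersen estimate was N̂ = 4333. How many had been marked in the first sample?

M = 2086

From N = M·C/R: M = N·R / C = 4333·894 / 1857 = 3873702 / 1857 = 2086.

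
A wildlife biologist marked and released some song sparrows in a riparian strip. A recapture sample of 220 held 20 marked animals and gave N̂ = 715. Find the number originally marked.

From N = M·C/R: M = N·R / C = 715·20 / 220 = 14300 / 220 = 65.

M = 65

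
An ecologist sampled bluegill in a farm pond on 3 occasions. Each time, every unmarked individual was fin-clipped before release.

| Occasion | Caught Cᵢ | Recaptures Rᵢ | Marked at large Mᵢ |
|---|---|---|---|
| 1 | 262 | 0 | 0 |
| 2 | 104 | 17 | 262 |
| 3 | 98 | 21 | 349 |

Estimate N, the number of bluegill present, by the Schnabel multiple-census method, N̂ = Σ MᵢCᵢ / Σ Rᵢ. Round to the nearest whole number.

N ≈ 1617

Σ MᵢCᵢ = 0·262 + 262·104 + 349·98 = 0 + 27248 + 34202 = 61450
Σ Rᵢ = 0 + 17 + 21 = 38
N̂ = 61450 / 38 ≈ 1617.1 → 1617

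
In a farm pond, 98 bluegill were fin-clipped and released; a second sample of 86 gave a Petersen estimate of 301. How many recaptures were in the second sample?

R = 28

From N = M·C/R: R = M·C / N = 98·86 / 301 = 8428 / 301 = 28.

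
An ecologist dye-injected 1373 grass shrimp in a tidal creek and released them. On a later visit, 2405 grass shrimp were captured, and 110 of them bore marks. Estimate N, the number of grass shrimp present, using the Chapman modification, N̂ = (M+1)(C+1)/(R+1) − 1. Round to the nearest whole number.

N ≈ 29,781

N̂ = (1373+1)(2405+1)/(110+1) − 1 = 1374·2406/111 − 1
= 3305844/111 − 1 ≈ 29782.4 − 1 ≈ 29781.4 → 29781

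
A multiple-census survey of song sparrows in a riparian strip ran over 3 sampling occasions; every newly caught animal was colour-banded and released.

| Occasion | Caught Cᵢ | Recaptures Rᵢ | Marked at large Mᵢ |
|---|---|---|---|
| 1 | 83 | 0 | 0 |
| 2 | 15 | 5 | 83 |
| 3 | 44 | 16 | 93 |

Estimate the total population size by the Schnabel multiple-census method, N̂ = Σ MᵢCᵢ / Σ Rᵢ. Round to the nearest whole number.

Σ MᵢCᵢ = 0·83 + 83·15 + 93·44 = 0 + 1245 + 4092 = 5337
Σ Rᵢ = 0 + 5 + 16 = 21
N̂ = 5337 / 21 ≈ 254.1 → 254

N ≈ 254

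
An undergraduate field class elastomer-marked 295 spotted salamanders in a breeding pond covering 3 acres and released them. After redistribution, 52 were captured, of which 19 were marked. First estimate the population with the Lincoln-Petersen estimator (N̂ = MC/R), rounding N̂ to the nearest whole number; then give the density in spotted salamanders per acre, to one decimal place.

density ≈ 269.0 spotted salamanders per acre

N̂ = 295·52/19 = 15340/19 ≈ 807.4 → 807
Density = N̂ / area = 807 / 3 = 269.0 per acre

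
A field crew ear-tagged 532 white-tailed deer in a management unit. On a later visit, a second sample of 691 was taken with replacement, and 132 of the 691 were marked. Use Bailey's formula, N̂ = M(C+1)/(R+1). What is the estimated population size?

N = 2768

N̂ = 532·(691+1)/(132+1) = 532·692/133 = 368144/133 = 2768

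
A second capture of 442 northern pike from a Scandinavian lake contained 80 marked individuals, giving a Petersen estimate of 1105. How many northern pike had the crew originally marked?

M = 200

From N = M·C/R: M = N·R / C = 1105·80 / 442 = 88400 / 442 = 200.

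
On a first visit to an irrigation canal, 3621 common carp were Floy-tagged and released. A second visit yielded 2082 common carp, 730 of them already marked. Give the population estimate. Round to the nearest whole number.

N ≈ 10,327

The marked fraction in the recapture sample should equal the marked fraction in the population: 730/2082 = 3621/N.
N = (3621 × 2082) / 730 = 7538922 / 730 ≈ 10327.3 → 10327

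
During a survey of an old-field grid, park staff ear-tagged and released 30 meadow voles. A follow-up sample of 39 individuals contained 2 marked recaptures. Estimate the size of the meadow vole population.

N = 585

N = (30 × 39) / 2 = 1170 / 2 = 585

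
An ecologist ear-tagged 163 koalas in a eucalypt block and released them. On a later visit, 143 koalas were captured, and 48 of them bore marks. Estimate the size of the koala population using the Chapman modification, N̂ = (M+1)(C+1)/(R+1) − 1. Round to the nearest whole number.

N ≈ 481

N̂ = (163+1)(143+1)/(48+1) − 1 = 164·144/49 − 1
= 23616/49 − 1 ≈ 482.0 − 1 ≈ 481.0 → 481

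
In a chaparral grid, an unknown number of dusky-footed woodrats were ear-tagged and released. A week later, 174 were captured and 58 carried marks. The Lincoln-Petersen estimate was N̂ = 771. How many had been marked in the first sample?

M = 257

From N = M·C/R: M = N·R / C = 771·58 / 174 = 44718 / 174 = 257.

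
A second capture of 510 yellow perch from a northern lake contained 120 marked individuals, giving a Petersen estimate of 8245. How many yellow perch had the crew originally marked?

From N = M·C/R: M = N·R / C = 8245·120 / 510 = 989400 / 510 = 1940.

M = 1940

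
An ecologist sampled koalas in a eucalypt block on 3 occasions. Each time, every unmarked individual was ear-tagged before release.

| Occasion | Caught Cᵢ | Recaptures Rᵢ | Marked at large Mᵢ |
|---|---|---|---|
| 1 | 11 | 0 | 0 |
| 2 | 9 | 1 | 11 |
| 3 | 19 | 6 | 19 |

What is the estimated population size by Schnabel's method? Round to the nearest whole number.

Σ MᵢCᵢ = 0·11 + 11·9 + 19·19 = 0 + 99 + 361 = 460
Σ Rᵢ = 0 + 1 + 6 = 7
N̂ = 460 / 7 ≈ 65.7 → 66

N ≈ 66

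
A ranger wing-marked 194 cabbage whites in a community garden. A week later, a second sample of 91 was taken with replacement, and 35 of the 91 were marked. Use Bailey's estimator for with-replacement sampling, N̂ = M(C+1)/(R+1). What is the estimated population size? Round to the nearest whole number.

N ≈ 496

N̂ = 194·(91+1)/(35+1) = 194·92/36 = 17848/36 ≈ 495.8 → 496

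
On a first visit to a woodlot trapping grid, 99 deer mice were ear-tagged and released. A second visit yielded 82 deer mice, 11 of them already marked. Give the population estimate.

N = 738

If marked individuals mix randomly, R/C ≈ M/N, giving N ≈ M·C/R.
N = (99 × 82) / 11 = 8118 / 11 = 738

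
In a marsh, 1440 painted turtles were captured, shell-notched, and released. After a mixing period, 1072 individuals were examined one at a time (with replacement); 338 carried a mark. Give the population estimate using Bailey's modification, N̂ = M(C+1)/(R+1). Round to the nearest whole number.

N̂ = 1440·(1072+1)/(338+1) = 1440·1073/339 = 1545120/339 ≈ 4557.9 → 4558

N ≈ 4558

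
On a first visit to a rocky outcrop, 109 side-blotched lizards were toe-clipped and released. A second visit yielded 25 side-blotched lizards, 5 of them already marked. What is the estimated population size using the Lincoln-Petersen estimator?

N = 545

If marked individuals mix randomly, R/C ≈ M/N, giving N ≈ M·C/R.
N = (109 × 25) / 5 = 2725 / 5 = 545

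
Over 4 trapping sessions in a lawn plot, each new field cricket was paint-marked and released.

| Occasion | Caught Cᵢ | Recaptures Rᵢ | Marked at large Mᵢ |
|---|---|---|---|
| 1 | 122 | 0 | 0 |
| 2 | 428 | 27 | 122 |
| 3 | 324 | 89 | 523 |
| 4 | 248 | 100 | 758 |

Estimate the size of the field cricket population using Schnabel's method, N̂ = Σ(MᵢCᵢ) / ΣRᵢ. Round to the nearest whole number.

Σ MᵢCᵢ = 0·122 + 122·428 + 523·324 + 758·248 = 0 + 52216 + 169452 + 187984 = 409652
Σ Rᵢ = 0 + 27 + 89 + 100 = 216
N̂ = 409652 / 216 ≈ 1896.5 → 1897

N ≈ 1897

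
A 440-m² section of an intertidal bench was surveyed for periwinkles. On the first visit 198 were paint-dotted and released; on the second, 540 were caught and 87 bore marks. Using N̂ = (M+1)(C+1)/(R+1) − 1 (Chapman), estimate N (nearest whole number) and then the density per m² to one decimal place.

N̂ = 199·541/88 − 1 = 107659/88 − 1 ≈ 1222.4 → 1222
Density = N̂ / area = 1222 / 440 ≈ 2.78 → 2.8 per m²

density ≈ 2.8 periwinkles per m²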